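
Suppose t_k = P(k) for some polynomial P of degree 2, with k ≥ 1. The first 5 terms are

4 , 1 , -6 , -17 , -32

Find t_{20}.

-737

1st diffs: -3, -7, -11, -15.
2nd diffs: -4, -4, -4 (constant).
Newton forward-difference form: t_k = 4 + (-3)·C(k-1,1) + (-4)·C(k-1,2).
At k = 20: k-1 = 19, so t_{20} = 4 - 57 - 684 = -737.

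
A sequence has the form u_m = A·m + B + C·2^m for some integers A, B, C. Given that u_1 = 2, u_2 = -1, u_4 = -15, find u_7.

-130

The three given values yield: A + B + 2C = 2; 2A + B + 4C = -1; 4A + B + 16C = -15.
Subtracting the first from the second: A + 2C = -3.
Subtracting the second from the third: 2A + 12C = -14.
Solving: C = -1, A = -1, then B = 5.
Hence u_7 = -1·7 + 5 + (-1)·128 = -130.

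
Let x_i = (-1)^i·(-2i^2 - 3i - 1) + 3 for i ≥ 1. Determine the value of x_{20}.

-858

(-1)^20 = 1; -2i^2 - 3i - 1 at i=20 is -861; so x_{20} = -858.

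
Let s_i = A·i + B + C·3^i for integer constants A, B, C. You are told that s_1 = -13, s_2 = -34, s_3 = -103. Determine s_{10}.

The three given values yield: A + B + 3C = -13; 2A + B + 9C = -34; 3A + B + 27C = -103.
Subtracting the first from the second: A + 6C = -21.
Subtracting the second from the third: A + 18C = -69.
Solving: C = -4, A = 3, then B = -4.
So s_i = 3·i + (-4) + (-4)·3^i; at i=10 this is -236170.

-236170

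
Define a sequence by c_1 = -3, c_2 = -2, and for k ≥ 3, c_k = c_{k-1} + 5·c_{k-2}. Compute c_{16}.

c_3 = -17;  c_4 = -27;  c_5 = -112;  …;  c_{13} = -361467;  c_{14} = -1002002;  c_{15} = -2809337;  c_{16} = -7819347.

-7819347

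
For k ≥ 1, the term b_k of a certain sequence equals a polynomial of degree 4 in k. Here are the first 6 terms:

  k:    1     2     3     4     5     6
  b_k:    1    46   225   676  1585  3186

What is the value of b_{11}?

33121

1st diffs: 45, 179, 451, 909, 1601.
2nd diffs: 134, 272, 458, 692.
3rd diffs: 138, 186, 234.
4th diffs: 48, 48 (constant).
So b_k = 2k^4 + 3k^3 - k^2 - 3k.
Evaluating at k = 11 gives b_{11} = 33121.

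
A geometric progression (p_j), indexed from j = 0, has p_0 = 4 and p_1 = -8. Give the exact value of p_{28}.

Common ratio r = -2.
p_j = 4·(-2)^(j-0).
p_{28} = 4·(-2)^28 = 1073741824.

1073741824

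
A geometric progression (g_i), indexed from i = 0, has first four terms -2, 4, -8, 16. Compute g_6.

Common ratio r = -2.
g_i = (-2)·(-2)^(i-0).
g_6 = (-2)·(-2)^6 = -128.

-128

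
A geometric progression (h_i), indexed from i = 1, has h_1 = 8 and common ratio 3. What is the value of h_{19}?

3099363912

h_i = 8·3^(i-1).
h_{19} = 8·3^18 = 3099363912.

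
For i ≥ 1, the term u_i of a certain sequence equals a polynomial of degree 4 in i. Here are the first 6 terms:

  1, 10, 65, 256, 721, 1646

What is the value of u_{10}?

1st diffs: 9, 55, 191, 465, 925.
2nd diffs: 46, 136, 274, 460.
3rd diffs: 90, 138, 186.
4th diffs: 48, 48 (constant).
So u_i = 2i^4 - 5i^3 + 3i^2 + 5i - 4.
Evaluating at i = 10 gives u_{10} = 15346.

15346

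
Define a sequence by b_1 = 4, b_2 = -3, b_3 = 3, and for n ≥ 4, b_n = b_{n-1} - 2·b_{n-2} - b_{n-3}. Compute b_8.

Iterate the recurrence:
b_4 = 5;  b_5 = 2;  b_6 = -11;  b_7 = -20;  b_8 = 0.

0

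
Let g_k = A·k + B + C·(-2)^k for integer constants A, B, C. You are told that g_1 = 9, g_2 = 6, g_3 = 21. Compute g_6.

-42

At k = 1, 2, 3: A + B - 2C = 9; 2A + B + 4C = 6; 3A + B - 8C = 21.
Subtracting the first from the second: A + 6C = -3.
Subtracting the second from the third: A - 12C = 15.
Solving: C = -1, A = 3, then B = 4.
So g_k = 3·k + 4 + (-1)·(-2)^k; at k=6 this is -42.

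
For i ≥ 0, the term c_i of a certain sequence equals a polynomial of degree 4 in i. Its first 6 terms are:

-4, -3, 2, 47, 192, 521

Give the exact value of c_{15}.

1st diffs: 1, 5, 45, 145, 329.
2nd diffs: 4, 40, 100, 184.
3rd diffs: 36, 60, 84.
4th diffs: 24, 24 (constant).
Newton forward-difference form: c_i = -4 + 1·C(i,1) + 4·C(i,2) + 36·C(i,3) + 24·C(i,4).
At i = 15: i = 15, so c_{15} = -4 + 15 + 420 + 16380 + 32760 = 49571.

49571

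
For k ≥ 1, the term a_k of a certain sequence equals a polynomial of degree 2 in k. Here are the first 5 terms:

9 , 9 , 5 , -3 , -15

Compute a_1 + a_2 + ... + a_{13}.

-1027

1st diffs: 0, -4, -8, -12.
2nd diffs: -4, -4, -4 (constant).
So a_k = -2k^2 + 6k + 5.
Continuing: …, -31, -51, -75, -103, …, a_{13} = -255.
Summing k = 1..13 (13 terms) gives -1027.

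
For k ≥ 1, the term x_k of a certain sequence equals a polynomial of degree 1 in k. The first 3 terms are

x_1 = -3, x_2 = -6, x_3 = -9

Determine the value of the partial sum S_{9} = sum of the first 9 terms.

1st diffs: -3, -3 (constant).
So x_k = -3k.
Continuing: …, -12, -15, -18, -21, …, x_9 = -27.
Summing k = 1..9 (9 terms) gives -135.

-135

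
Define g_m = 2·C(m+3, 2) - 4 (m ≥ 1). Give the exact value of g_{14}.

268

C(17, 2) = 136, so g_{14} = 268.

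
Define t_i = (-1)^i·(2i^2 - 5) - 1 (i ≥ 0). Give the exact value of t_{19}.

(-1)^19 = -1; 2i^2 - 5 at i=19 is 717; so t_{19} = -718.

-718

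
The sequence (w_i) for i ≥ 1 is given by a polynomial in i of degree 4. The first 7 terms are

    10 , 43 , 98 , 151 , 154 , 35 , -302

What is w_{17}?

-53942

1st diffs: 33, 55, 53, 3, -119, -337.
2nd diffs: 22, -2, -50, -122, -218.
3rd diffs: -24, -48, -72, -96.
4th diffs: -24, -24, -24 (constant).
Newton forward-difference form: w_i = 10 + 33·C(i-1,1) + 22·C(i-1,2) + (-24)·C(i-1,3) + (-24)·C(i-1,4).
At i = 17: i-1 = 16, so w_{17} = 10 + 528 + 2640 - 13440 - 43680 = -53942.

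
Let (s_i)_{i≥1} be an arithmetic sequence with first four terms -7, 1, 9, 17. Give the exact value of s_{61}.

473

Common difference d = 8.
s_i = -7 + (i - 1)·8.
s_{61} = -7 + 60·8 = 473.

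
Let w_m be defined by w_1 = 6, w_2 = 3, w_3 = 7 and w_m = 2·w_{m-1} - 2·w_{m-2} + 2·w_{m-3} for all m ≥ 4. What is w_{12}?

Step forward from the initial values:
w_4 = 20; w_5 = 32; w_6 = 38; w_7 = 52; w_8 = 92; w_9 = 156; w_{10} = 232; w_{11} = 336; w_{12} = 520.

520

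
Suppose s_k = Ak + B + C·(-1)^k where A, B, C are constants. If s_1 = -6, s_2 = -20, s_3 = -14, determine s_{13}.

-54

Plug in k = 1, 2, 3: A + B - C = -6; 2A + B + C = -20; 3A + B - C = -14.
Subtracting the first from the second: A + 2C = -14.
Subtracting the second from the third: A - 2C = 6.
Solving: C = -5, A = -4, then B = -7.
Hence s_{13} = -4·13 + (-7) + (-5)·(-1) = -54.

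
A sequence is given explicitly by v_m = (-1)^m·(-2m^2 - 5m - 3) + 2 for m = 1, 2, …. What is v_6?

(-1)^6 = 1; -2m^2 - 5m - 3 at m=6 is -105; so v_6 = -103.

-103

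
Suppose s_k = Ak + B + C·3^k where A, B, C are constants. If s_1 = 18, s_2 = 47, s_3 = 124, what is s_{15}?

57395704

Plug in k = 1, 2, 3: A + B + 3C = 18; 2A + B + 9C = 47; 3A + B + 27C = 124.
Subtracting the first from the second: A + 6C = 29.
Subtracting the second from the third: A + 18C = 77.
Solving: C = 4, A = 5, then B = 1.
So s_k = 5·k + 1 + 4·3^k; at k=15 this is 57395704.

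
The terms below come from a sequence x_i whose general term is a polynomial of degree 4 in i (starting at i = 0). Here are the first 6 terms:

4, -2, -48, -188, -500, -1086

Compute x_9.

-9050

1st diffs: -6, -46, -140, -312, -586.
2nd diffs: -40, -94, -172, -274.
3rd diffs: -54, -78, -102.
4th diffs: -24, -24 (constant).
So x_i = -i^4 - 3i^3 - 4i^2 + 2i + 4.
Evaluating at i = 9 gives x_9 = -9050.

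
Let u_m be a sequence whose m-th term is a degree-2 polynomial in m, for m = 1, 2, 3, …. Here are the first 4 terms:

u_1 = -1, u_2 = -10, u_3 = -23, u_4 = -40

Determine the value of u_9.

-185

1st diffs: -9, -13, -17.
2nd diffs: -4, -4 (constant).
Newton forward-difference form: u_m = -1 + (-9)·C(m-1,1) + (-4)·C(m-1,2).
At m = 9: m-1 = 8, so u_9 = -1 - 72 - 112 = -185.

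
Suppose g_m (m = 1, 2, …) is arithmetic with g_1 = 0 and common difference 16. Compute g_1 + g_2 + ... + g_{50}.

19600

g_m = 0 + (m - 1)·16.
g_{50} = 784; S = 50·(0 + 784)/2 = 19600.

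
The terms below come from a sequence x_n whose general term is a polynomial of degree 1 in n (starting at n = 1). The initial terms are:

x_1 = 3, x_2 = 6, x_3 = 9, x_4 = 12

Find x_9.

1st diffs: 3, 3, 3 (constant).
So x_n = 3n.
Evaluating at n = 9 gives x_9 = 27.

27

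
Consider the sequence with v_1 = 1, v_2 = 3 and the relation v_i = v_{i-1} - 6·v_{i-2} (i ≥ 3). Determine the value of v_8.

-597

Compute successive terms:
v_3 = -3, v_4 = -21, v_5 = -3, v_6 = 123, v_7 = 141, v_8 = -597.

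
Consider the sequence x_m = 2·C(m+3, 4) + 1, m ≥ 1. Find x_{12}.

2731

C(15, 4) = 1365, so x_{12} = 2731.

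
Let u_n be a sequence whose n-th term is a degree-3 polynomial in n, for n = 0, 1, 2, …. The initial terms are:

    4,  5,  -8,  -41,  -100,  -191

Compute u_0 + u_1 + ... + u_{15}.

1st diffs: 1, -13, -33, -59, -91.
2nd diffs: -14, -20, -26, -32.
3rd diffs: -6, -6, -6 (constant).
Newton forward-difference form: u_n = 4 + 1·C(n,1) + (-14)·C(n,2) + (-6)·C(n,3).
Continuing: …, -320, -493, -716, -995, …, u_{15} = -4181.
Summing n = 0..15 (16 terms) gives -18576.

-18576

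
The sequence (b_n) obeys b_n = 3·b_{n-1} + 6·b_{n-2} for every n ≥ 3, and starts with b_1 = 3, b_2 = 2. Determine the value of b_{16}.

4344020604

Step forward from the initial values:
b_3 = 24;  b_4 = 84;  b_5 = 396;  …;  b_{13} = 51971868;  b_{14} = 227235132;  b_{15} = 993536604;  b_{16} = 4344020604.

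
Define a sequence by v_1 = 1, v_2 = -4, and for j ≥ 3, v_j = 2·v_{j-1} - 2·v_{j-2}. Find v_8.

48

Step forward from the initial values:
v_3 = -10  v_4 = -12  v_5 = -4  v_6 = 16  v_7 = 40  v_8 = 48.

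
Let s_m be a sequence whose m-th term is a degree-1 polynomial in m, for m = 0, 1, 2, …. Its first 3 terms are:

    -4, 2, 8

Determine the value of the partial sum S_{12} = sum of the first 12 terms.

348

1st diffs: 6, 6 (constant).
So s_m = 6m - 4.
Continuing: …, 14, 20, 26, 32, …, s_{11} = 62.
Summing m = 0..11 (12 terms) gives 348.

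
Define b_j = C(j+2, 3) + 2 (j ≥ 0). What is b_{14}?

C(16, 3) = 560, so b_{14} = 562.

562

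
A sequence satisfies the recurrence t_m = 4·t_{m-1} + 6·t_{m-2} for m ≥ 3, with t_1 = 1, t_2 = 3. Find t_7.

Step forward from the initial values:
t_3 = 18  t_4 = 90  t_5 = 468  t_6 = 2412  t_7 = 12456.

12456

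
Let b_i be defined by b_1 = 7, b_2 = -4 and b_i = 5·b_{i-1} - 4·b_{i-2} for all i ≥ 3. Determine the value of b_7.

b_3 = -48;  b_4 = -224;  b_5 = -928;  b_6 = -3744;  b_7 = -15008.
(Characteristic roots are 4 and 1.)

-15008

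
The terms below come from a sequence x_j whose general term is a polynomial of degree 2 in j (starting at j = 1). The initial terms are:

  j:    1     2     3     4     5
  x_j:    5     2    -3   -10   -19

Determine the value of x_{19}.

1st diffs: -3, -5, -7, -9.
2nd diffs: -2, -2, -2 (constant).
Newton forward-difference form: x_j = 5 + (-3)·C(j-1,1) + (-2)·C(j-1,2).
At j = 19: j-1 = 18, so x_{19} = 5 - 54 - 306 = -355.

-355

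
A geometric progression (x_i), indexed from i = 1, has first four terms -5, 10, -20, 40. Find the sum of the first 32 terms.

Common ratio r = -2.
x_i = (-5)·(-2)^(i-1).
S = (-5)·((-2)^32 - 1)/(-2 - 1) = (-5)·(4294967296 - 1)/(-3) = 7158278825.

7158278825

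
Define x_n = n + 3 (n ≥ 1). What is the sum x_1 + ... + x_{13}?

Over n = 1..13: Σn = 91.
Total = (1)·91 + (3)·13 = 130.

130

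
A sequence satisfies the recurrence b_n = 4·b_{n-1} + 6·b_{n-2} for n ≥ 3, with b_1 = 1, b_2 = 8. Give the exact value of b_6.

Applying the relation repeatedly:
b_3 = 38  b_4 = 200  b_5 = 1028  b_6 = 5312.

5312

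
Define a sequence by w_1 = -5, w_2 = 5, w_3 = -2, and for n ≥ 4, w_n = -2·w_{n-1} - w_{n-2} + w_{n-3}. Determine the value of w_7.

43

Compute successive terms:
w_4 = -6;  w_5 = 19;  w_6 = -34;  w_7 = 43.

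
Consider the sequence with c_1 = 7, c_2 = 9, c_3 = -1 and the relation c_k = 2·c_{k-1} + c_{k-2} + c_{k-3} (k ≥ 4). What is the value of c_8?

c_4 = 14;  c_5 = 36;  c_6 = 85;  c_7 = 220;  c_8 = 561.

561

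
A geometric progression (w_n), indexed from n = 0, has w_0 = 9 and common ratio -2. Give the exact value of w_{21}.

w_n = 9·(-2)^(n-0).
w_{21} = 9·(-2)^21 = -18874368.

-18874368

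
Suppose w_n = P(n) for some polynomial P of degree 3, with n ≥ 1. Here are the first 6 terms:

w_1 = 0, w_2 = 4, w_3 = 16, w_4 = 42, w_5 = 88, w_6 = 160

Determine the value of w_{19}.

6192

1st diffs: 4, 12, 26, 46, 72.
2nd diffs: 8, 14, 20, 26.
3rd diffs: 6, 6, 6 (constant).
Newton forward-difference form: w_n = 4·C(n-1,1) + 8·C(n-1,2) + 6·C(n-1,3).
At n = 19: n-1 = 18, so w_{19} = 72 + 1224 + 4896 = 6192.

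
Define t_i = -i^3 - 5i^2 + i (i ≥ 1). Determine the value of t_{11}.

-1925

t_{11} = -1·11^3 - 5·11^2 + 1·11 = -1925.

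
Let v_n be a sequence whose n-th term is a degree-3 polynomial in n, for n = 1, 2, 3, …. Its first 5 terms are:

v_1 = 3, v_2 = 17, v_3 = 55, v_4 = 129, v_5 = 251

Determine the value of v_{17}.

1st diffs: 14, 38, 74, 122.
2nd diffs: 24, 36, 48.
3rd diffs: 12, 12 (constant).
So v_n = 2n^3 + 1.
Evaluating at n = 17 gives v_{17} = 9827.

9827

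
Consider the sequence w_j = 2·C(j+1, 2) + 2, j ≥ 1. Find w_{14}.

C(15, 2) = 105, so w_{14} = 212.

212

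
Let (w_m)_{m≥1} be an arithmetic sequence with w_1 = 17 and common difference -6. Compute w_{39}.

-211

w_m = 17 + (m - 1)·(-6).
w_{39} = 17 + 38·(-6) = -211.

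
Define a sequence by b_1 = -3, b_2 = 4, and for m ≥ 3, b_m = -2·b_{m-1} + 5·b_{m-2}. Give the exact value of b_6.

824

Step forward from the initial values:
b_3 = -23;  b_4 = 66;  b_5 = -247;  b_6 = 824.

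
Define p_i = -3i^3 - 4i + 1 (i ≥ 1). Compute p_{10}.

-3039

p_{10} = -3·10^3 - 4·10 + 1 = -3039.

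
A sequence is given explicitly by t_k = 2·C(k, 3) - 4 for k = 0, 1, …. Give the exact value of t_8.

108

C(8, 3) = 56, so t_8 = 108.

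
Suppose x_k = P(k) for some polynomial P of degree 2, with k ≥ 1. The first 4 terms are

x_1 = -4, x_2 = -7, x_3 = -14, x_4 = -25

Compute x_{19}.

-670

1st diffs: -3, -7, -11.
2nd diffs: -4, -4 (constant).
So x_k = -2k^2 + 3k - 5.
Evaluating at k = 19 gives x_{19} = -670.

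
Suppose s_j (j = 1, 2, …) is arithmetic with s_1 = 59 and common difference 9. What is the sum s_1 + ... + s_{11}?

1144

s_j = 59 + (j - 1)·9.
s_{11} = 149; S = 11·(59 + 149)/2 = 1144.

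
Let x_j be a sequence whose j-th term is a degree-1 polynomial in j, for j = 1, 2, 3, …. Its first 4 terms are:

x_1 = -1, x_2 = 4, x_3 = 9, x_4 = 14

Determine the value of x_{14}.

64

1st diffs: 5, 5, 5 (constant).
So x_j = 5j - 6.
Evaluating at j = 14 gives x_{14} = 64.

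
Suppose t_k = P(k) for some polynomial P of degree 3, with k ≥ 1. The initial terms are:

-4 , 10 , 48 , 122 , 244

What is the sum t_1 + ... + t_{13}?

1st diffs: 14, 38, 74, 122.
2nd diffs: 24, 36, 48.
3rd diffs: 12, 12 (constant).
So t_k = 2k^3 - 6.
Continuing: …, 426, 680, 1018, 1452, …, t_{13} = 4388.
Summing k = 1..13 (13 terms) gives 16484.

16484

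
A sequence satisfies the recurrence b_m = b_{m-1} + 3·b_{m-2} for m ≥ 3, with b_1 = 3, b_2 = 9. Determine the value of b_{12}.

Compute successive terms:
b_3 = 18;  b_4 = 45;  b_5 = 99;  b_6 = 234;  b_7 = 531;  b_8 = 1233;  b_9 = 2826;  b_{10} = 6525;  b_{11} = 15003;  b_{12} = 34578.

34578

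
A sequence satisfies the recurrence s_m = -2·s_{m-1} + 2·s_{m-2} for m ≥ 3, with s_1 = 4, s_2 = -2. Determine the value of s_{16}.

Step forward from the initial values:
s_3 = 12; s_4 = -28; s_5 = 80; …; s_{13} = 246016; s_{14} = -672128; s_{15} = 1836288; s_{16} = -5016832.

-5016832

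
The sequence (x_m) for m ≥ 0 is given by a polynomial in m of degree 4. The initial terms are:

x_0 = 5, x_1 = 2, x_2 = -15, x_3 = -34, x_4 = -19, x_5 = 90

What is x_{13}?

1st diffs: -3, -17, -19, 15, 109.
2nd diffs: -14, -2, 34, 94.
3rd diffs: 12, 36, 60.
4th diffs: 24, 24 (constant).
Newton forward-difference form: x_m = 5 + (-3)·C(m,1) + (-14)·C(m,2) + 12·C(m,3) + 24·C(m,4).
At m = 13: m = 13, so x_{13} = 5 - 39 - 1092 + 3432 + 17160 = 19466.

19466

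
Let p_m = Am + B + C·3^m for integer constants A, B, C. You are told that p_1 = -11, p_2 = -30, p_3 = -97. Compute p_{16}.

-172186808

Plug in m = 1, 2, 3: A + B + 3C = -11; 2A + B + 9C = -30; 3A + B + 27C = -97.
Subtracting the first from the second: A + 6C = -19.
Subtracting the second from the third: A + 18C = -67.
Solving: C = -4, A = 5, then B = -4.
Therefore p_{16} = 80 + (-4) + (-4)·43046721 = -172186808.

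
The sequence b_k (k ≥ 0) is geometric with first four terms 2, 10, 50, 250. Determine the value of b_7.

156250

Common ratio r = 5.
b_k = 2·5^(k-0).
b_7 = 2·5^7 = 156250.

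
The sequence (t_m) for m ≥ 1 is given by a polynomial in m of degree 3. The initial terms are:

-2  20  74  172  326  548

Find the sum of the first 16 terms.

42368

1st diffs: 22, 54, 98, 154, 222.
2nd diffs: 32, 44, 56, 68.
3rd diffs: 12, 12, 12 (constant).
Newton forward-difference form: t_m = -2 + 22·C(m-1,1) + 32·C(m-1,2) + 12·C(m-1,3).
Continuing: …, 850, 1244, 1742, 2356, …, t_{16} = 9148.
Summing m = 1..16 (16 terms) gives 42368.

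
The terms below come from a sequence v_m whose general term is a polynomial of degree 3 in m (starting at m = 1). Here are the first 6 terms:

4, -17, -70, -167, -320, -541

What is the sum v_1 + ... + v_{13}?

1st diffs: -21, -53, -97, -153, -221.
2nd diffs: -32, -44, -56, -68.
3rd diffs: -12, -12, -12 (constant).
So v_m = -2m^3 - 4m^2 + 5m + 5.
Continuing: …, -842, -1235, -1732, -2345, …, v_{13} = -5000.
Summing m = 1..13 (13 terms) gives -19318.

-19318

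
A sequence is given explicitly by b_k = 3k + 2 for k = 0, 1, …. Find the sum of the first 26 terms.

1027

Over k = 0..25: Σk = 325.
Total = (3)·325 + (2)·26 = 1027.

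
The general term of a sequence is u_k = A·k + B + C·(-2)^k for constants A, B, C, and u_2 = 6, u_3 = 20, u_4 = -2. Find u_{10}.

Write the equations: 2A + B + 4C = 6; 3A + B - 8C = 20; 4A + B + 16C = -2.
Subtracting the first from the second: A - 12C = 14.
Subtracting the second from the third: A + 24C = -22.
Solving: C = -1, A = 2, then B = 6.
Therefore u_{10} = 20 + 6 + (-1)·1024 = -998.

-998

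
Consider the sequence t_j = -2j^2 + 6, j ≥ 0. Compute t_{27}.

-1452

t_{27} = -2·27^2 + 6 = -1452.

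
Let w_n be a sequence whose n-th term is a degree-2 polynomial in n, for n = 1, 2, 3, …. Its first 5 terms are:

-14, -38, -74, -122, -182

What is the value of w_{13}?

-1094

1st diffs: -24, -36, -48, -60.
2nd diffs: -12, -12, -12 (constant).
Newton forward-difference form: w_n = -14 + (-24)·C(n-1,1) + (-12)·C(n-1,2).
At n = 13: n-1 = 12, so w_{13} = -14 - 288 - 792 = -1094.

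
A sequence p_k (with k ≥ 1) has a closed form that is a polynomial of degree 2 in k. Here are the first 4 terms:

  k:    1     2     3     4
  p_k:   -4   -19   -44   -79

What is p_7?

-244

1st diffs: -15, -25, -35.
2nd diffs: -10, -10 (constant).
So p_k = -5k^2 + 1.
Evaluating at k = 7 gives p_7 = -244.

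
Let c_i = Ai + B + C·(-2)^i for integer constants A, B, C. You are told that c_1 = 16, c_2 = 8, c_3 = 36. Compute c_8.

-472

At i = 1, 2, 3: A + B - 2C = 16; 2A + B + 4C = 8; 3A + B - 8C = 36.
Subtracting the first from the second: A + 6C = -8.
Subtracting the second from the third: A - 12C = 28.
Solving: C = -2, A = 4, then B = 8.
So c_i = 4·i + 8 + (-2)·(-2)^i; at i=8 this is -472.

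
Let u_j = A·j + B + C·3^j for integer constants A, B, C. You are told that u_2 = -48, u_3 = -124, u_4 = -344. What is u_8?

The three given values yield: 2A + B + 9C = -48; 3A + B + 27C = -124; 4A + B + 81C = -344.
Subtracting the first from the second: A + 18C = -76.
Subtracting the second from the third: A + 54C = -220.
Solving: C = -4, A = -4, then B = -4.
Therefore u_8 = -32 + (-4) + (-4)·6561 = -26280.

-26280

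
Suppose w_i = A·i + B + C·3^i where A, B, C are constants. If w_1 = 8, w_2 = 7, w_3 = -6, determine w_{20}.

The three given values yield: A + B + 3C = 8; 2A + B + 9C = 7; 3A + B + 27C = -6.
Subtracting the first from the second: A + 6C = -1.
Subtracting the second from the third: A + 18C = -13.
Solving: C = -1, A = 5, then B = 6.
Therefore w_{20} = 100 + 6 + (-1)·3486784401 = -3486784295.

-3486784295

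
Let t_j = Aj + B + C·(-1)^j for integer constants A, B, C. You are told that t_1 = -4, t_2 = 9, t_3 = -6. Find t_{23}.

Plug in j = 1, 2, 3: A + B - C = -4; 2A + B + C = 9; 3A + B - C = -6.
Subtracting the first from the second: A + 2C = 13.
Subtracting the second from the third: A - 2C = -15.
Solving: C = 7, A = -1, then B = 4.
So t_j = -1·j + 4 + 7·(-1)^j; at j=23 this is -26.

-26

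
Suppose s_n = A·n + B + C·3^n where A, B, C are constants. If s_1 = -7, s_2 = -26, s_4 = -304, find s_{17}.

Plug in n = 1, 2, 4: A + B + 3C = -7; 2A + B + 9C = -26; 4A + B + 81C = -304.
Subtracting the first from the second: A + 6C = -19.
Subtracting the second from the third: 2A + 72C = -278.
Solving: C = -4, A = 5, then B = 0.
So s_n = 5·n + 0 + (-4)·3^n; at n=17 this is -516560567.

-516560567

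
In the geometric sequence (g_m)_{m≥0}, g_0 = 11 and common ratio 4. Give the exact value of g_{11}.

46137344

g_m = 11·4^(m-0).
g_{11} = 11·4^11 = 46137344.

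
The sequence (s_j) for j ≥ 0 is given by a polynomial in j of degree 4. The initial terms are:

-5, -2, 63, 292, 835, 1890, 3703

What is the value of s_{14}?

1st diffs: 3, 65, 229, 543, 1055, 1813.
2nd diffs: 62, 164, 314, 512, 758.
3rd diffs: 102, 150, 198, 246.
4th diffs: 48, 48, 48 (constant).
Newton forward-difference form: s_j = -5 + 3·C(j,1) + 62·C(j,2) + 102·C(j,3) + 48·C(j,4).
At j = 14: j = 14, so s_{14} = -5 + 42 + 5642 + 37128 + 48048 = 90855.

90855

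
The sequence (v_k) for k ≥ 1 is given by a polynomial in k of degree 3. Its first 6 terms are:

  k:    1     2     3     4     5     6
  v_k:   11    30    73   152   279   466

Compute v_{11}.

2721

1st diffs: 19, 43, 79, 127, 187.
2nd diffs: 24, 36, 48, 60.
3rd diffs: 12, 12, 12 (constant).
Newton forward-difference form: v_k = 11 + 19·C(k-1,1) + 24·C(k-1,2) + 12·C(k-1,3).
At k = 11: k-1 = 10, so v_{11} = 11 + 190 + 1080 + 1440 = 2721.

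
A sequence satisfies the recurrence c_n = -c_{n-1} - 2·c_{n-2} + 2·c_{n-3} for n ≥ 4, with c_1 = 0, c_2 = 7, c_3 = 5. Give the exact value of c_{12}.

Applying the relation repeatedly:
c_4 = -19; c_5 = 23; c_6 = 25; c_7 = -109; c_8 = 105; c_9 = 163; c_{10} = -591; c_{11} = 475; c_{12} = 1033.

1033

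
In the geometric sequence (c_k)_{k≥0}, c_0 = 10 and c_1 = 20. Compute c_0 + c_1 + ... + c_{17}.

Common ratio r = 2.
c_k = 10·2^(k-0).
S = 10·(2^18 - 1)/(2 - 1) = 10·(262144 - 1)/(1) = 2621430.

2621430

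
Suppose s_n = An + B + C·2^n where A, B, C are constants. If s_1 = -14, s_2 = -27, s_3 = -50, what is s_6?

-339

At n = 1, 2, 3: A + B + 2C = -14; 2A + B + 4C = -27; 3A + B + 8C = -50.
Subtracting the first from the second: A + 2C = -13.
Subtracting the second from the third: A + 4C = -23.
Solving: C = -5, A = -3, then B = -1.
Therefore s_6 = -18 + (-1) + (-5)·64 = -339.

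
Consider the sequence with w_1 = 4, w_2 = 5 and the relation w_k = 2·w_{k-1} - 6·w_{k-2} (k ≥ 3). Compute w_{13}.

80896

Iterate the recurrence:
w_3 = -14, w_4 = -58, w_5 = -32, …, w_{10} = -8752, w_{11} = 12064, w_{12} = 76640, w_{13} = 80896.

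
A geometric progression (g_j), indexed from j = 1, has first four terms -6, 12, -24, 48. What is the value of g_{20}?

3145728

Common ratio r = -2.
g_j = (-6)·(-2)^(j-1).
g_{20} = (-6)·(-2)^19 = 3145728.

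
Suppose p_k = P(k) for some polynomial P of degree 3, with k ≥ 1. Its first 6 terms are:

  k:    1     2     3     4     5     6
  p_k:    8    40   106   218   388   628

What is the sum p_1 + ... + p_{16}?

1st diffs: 32, 66, 112, 170, 240.
2nd diffs: 34, 46, 58, 70.
3rd diffs: 12, 12, 12 (constant).
Newton forward-difference form: p_k = 8 + 32·C(k-1,1) + 34·C(k-1,2) + 12·C(k-1,3).
Continuing: …, 950, 1366, 1888, 2528, …, p_{16} = 9518.
Summing k = 1..16 (16 terms) gives 44848.

44848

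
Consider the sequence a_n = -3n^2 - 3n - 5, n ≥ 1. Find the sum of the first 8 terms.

Over n = 1..8: Σn = 36, Σn² = 204.
Total = (-3)·204 + (-3)·36 + (-5)·8 = -760.

-760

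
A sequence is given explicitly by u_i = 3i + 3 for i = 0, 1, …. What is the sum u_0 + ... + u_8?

Over i = 0..8: Σi = 36.
Total = (3)·36 + (3)·9 = 135.

135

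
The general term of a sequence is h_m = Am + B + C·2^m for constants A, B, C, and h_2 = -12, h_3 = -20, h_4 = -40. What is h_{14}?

The three given values yield: 2A + B + 4C = -12; 3A + B + 8C = -20; 4A + B + 16C = -40.
Subtracting the first from the second: A + 4C = -8.
Subtracting the second from the third: A + 8C = -20.
Solving: C = -3, A = 4, then B = -8.
Hence h_{14} = 4·14 + (-8) + (-3)·16384 = -49104.

-49104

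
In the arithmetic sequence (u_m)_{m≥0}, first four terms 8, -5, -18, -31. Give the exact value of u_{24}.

Common difference d = -13.
u_m = 8 + (m - 0)·(-13).
u_{24} = 8 + 24·(-13) = -304.

-304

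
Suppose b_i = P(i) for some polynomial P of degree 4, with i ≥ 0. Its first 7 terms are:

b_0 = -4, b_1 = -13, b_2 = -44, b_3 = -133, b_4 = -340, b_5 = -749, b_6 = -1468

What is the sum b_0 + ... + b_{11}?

-42310

1st diffs: -9, -31, -89, -207, -409, -719.
2nd diffs: -22, -58, -118, -202, -310.
3rd diffs: -36, -60, -84, -108.
4th diffs: -24, -24, -24 (constant).
So b_i = -i^4 - 4i^2 - 4i - 4.
Continuing: …, -2629, -4388, -6925, -10444, …, b_{11} = -15173.
Summing i = 0..11 (12 terms) gives -42310.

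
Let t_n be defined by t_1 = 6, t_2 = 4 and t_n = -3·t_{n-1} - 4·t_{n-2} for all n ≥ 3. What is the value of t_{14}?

Applying the relation repeatedly:
t_3 = -36  t_4 = 92  t_5 = -132  …  t_{11} = -4548  t_{12} = 21212  t_{13} = -45444  t_{14} = 51484.

51484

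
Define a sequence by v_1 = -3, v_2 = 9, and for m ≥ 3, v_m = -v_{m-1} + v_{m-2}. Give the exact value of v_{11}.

Applying the relation repeatedly:
v_3 = -12  v_4 = 21  v_5 = -33  v_6 = 54  v_7 = -87  v_8 = 141  v_9 = -228  v_{10} = 369  v_{11} = -597.

-597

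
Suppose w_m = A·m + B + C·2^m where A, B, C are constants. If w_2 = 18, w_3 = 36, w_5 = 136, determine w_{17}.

524320

Plug in m = 2, 3, 5: 2A + B + 4C = 18; 3A + B + 8C = 36; 5A + B + 32C = 136.
Subtracting the first from the second: A + 4C = 18.
Subtracting the second from the third: 2A + 24C = 100.
Solving: C = 4, A = 2, then B = -2.
So w_m = 2·m + (-2) + 4·2^m; at m=17 this is 524320.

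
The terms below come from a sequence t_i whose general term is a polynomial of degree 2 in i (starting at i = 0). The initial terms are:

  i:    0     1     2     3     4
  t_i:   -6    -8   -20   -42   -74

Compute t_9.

1st diffs: -2, -12, -22, -32.
2nd diffs: -10, -10, -10 (constant).
So t_i = -5i^2 + 3i - 6.
Evaluating at i = 9 gives t_9 = -384.

-384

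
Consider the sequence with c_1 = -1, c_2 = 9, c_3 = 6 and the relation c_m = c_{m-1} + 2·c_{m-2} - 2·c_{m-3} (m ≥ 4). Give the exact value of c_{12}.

c_4 = 26, c_5 = 20, c_6 = 60, c_7 = 48, c_8 = 128, c_9 = 104, c_{10} = 264, c_{11} = 216, c_{12} = 536.

536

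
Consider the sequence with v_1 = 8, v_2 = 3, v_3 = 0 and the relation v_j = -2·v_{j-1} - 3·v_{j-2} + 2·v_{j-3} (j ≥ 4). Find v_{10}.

307

Iterate the recurrence:
v_4 = 7, v_5 = -8, v_6 = -5, v_7 = 48, v_8 = -97, v_9 = 40, v_{10} = 307.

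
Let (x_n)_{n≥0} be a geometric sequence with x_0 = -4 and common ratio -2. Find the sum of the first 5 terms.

-44

x_n = (-4)·(-2)^(n-0).
S = (-4)·((-2)^5 - 1)/(-2 - 1) = (-4)·(-32 - 1)/(-3) = -44.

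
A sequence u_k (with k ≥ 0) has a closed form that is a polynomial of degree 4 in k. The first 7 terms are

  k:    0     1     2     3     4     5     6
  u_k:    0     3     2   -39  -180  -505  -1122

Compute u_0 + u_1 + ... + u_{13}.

1st diffs: 3, -1, -41, -141, -325, -617.
2nd diffs: -4, -40, -100, -184, -292.
3rd diffs: -36, -60, -84, -108.
4th diffs: -24, -24, -24 (constant).
So u_k = -k^4 + 5k^2 - k.
Continuing: …, -2163, -3784, -6165, -9510, …, u_{13} = -27729.
Summing k = 0..13 (14 terms) gives -85267.

-85267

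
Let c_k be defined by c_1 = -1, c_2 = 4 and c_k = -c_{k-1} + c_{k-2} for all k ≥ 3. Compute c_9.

Compute successive terms:
c_3 = -5; c_4 = 9; c_5 = -14; c_6 = 23; c_7 = -37; c_8 = 60; c_9 = -97.

-97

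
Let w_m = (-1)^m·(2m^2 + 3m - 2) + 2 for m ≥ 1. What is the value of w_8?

152

(-1)^8 = 1; 2m^2 + 3m - 2 at m=8 is 150; so w_8 = 152.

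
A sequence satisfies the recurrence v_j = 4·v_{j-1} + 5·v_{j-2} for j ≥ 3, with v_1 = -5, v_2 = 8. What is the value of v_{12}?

Step forward from the initial values:
v_3 = 7, v_4 = 68, v_5 = 307, v_6 = 1568, v_7 = 7807, v_8 = 39068, v_9 = 195307, v_{10} = 976568, v_{11} = 4882807, v_{12} = 24414068.
(Characteristic roots are 5 and -1.)

24414068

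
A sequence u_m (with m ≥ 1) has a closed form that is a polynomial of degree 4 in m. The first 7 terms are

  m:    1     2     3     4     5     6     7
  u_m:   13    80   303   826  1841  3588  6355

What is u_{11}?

35063

1st diffs: 67, 223, 523, 1015, 1747, 2767.
2nd diffs: 156, 300, 492, 732, 1020.
3rd diffs: 144, 192, 240, 288.
4th diffs: 48, 48, 48 (constant).
Newton forward-difference form: u_m = 13 + 67·C(m-1,1) + 156·C(m-1,2) + 144·C(m-1,3) + 48·C(m-1,4).
At m = 11: m-1 = 10, so u_{11} = 13 + 670 + 7020 + 17280 + 10080 = 35063.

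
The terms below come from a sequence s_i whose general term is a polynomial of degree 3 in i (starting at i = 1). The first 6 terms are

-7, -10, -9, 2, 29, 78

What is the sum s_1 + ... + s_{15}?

1st diffs: -3, 1, 11, 27, 49.
2nd diffs: 4, 10, 16, 22.
3rd diffs: 6, 6, 6 (constant).
Newton forward-difference form: s_i = -7 + (-3)·C(i-1,1) + 4·C(i-1,2) + 6·C(i-1,3).
Continuing: …, 155, 266, 417, 614, …, s_{15} = 2499.
Summing i = 1..15 (15 terms) gives 9590.

9590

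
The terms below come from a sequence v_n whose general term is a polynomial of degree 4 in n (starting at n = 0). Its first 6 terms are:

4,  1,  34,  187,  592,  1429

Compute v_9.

1st diffs: -3, 33, 153, 405, 837.
2nd diffs: 36, 120, 252, 432.
3rd diffs: 84, 132, 180.
4th diffs: 48, 48 (constant).
Newton forward-difference form: v_n = 4 + (-3)·C(n,1) + 36·C(n,2) + 84·C(n,3) + 48·C(n,4).
At n = 9: n = 9, so v_9 = 4 - 27 + 1296 + 7056 + 6048 = 14377.

14377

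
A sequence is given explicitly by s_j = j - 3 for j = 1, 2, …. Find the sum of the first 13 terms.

Over j = 1..13: Σj = 91.
Total = (1)·91 + (-3)·13 = 52.

52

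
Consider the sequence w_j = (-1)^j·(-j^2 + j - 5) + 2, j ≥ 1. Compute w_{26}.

-653

(-1)^26 = 1; -j^2 + j - 5 at j=26 is -655; so w_{26} = -653.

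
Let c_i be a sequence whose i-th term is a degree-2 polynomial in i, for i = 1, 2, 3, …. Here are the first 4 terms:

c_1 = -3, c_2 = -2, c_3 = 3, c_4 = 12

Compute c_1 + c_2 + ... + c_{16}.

2312

1st diffs: 1, 5, 9.
2nd diffs: 4, 4 (constant).
So c_i = 2i^2 - 5i.
Continuing: …, 25, 42, 63, 88, …, c_{16} = 432.
Summing i = 1..16 (16 terms) gives 2312.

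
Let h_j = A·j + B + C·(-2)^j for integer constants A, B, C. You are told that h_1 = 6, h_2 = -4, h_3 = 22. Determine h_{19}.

At j = 1, 2, 3: A + B - 2C = 6; 2A + B + 4C = -4; 3A + B - 8C = 22.
Subtracting the first from the second: A + 6C = -10.
Subtracting the second from the third: A - 12C = 26.
Solving: C = -2, A = 2, then B = 0.
So h_j = 2·j + 0 + (-2)·(-2)^j; at j=19 this is 1048614.

1048614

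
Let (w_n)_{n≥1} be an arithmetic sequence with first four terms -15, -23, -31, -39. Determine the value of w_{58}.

Common difference d = -8.
w_n = -15 + (n - 1)·(-8).
w_{58} = -15 + 57·(-8) = -471.

-471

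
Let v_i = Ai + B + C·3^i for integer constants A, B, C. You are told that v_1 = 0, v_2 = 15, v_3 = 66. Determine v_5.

Plug in i = 1, 2, 3: A + B + 3C = 0; 2A + B + 9C = 15; 3A + B + 27C = 66.
Subtracting the first from the second: A + 6C = 15.
Subtracting the second from the third: A + 18C = 51.
Solving: C = 3, A = -3, then B = -6.
So v_i = -3·i + (-6) + 3·3^i; at i=5 this is 708.

708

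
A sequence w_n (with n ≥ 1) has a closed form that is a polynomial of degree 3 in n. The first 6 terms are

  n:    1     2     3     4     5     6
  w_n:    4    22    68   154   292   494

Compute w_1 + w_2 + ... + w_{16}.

39744

1st diffs: 18, 46, 86, 138, 202.
2nd diffs: 28, 40, 52, 64.
3rd diffs: 12, 12, 12 (constant).
Newton forward-difference form: w_n = 4 + 18·C(n-1,1) + 28·C(n-1,2) + 12·C(n-1,3).
Continuing: …, 772, 1138, 1604, 2182, …, w_{16} = 8674.
Summing n = 1..16 (16 terms) gives 39744.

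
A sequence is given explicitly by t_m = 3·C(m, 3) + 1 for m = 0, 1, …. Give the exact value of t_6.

61

C(6, 3) = 20, so t_6 = 61.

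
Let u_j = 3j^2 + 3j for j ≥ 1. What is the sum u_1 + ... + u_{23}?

13800

Over j = 1..23: Σj = 276, Σj² = 4324.
Total = (3)·4324 + (3)·276 = 13800.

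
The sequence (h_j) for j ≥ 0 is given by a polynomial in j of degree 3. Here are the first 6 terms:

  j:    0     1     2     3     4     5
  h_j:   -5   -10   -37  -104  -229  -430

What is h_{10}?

1st diffs: -5, -27, -67, -125, -201.
2nd diffs: -22, -40, -58, -76.
3rd diffs: -18, -18, -18 (constant).
Newton forward-difference form: h_j = -5 + (-5)·C(j,1) + (-22)·C(j,2) + (-18)·C(j,3).
At j = 10: j = 10, so h_{10} = -5 - 50 - 990 - 2160 = -3205.

-3205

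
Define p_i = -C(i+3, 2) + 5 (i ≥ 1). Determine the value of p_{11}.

C(14, 2) = 91, so p_{11} = -86.

-86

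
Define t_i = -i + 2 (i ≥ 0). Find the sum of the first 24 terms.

-228

Over i = 0..23: Σi = 276.
Total = (-1)·276 + (2)·24 = -228.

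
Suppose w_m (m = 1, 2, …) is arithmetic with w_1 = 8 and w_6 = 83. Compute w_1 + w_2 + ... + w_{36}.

9738

Common difference d = (83 - 8) / (6 - 1) = 15.
w_m = 8 + (m - 1)·15.
w_{36} = 533; S = 36·(8 + 533)/2 = 9738.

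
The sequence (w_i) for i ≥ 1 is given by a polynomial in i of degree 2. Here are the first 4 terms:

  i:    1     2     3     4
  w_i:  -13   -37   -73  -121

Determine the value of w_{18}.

1st diffs: -24, -36, -48.
2nd diffs: -12, -12 (constant).
Newton forward-difference form: w_i = -13 + (-24)·C(i-1,1) + (-12)·C(i-1,2).
At i = 18: i-1 = 17, so w_{18} = -13 - 408 - 1632 = -2053.

-2053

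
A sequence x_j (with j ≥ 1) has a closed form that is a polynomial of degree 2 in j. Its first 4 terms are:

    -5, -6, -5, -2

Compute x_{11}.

75

1st diffs: -1, 1, 3.
2nd diffs: 2, 2 (constant).
So x_j = j^2 - 4j - 2.
Evaluating at j = 11 gives x_{11} = 75.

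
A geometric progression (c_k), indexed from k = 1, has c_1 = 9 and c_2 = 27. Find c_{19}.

Common ratio r = 3.
c_k = 9·3^(k-1).
c_{19} = 9·3^18 = 3486784401.

3486784401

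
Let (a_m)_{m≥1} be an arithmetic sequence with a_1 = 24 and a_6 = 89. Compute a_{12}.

167

Common difference d = (89 - 24) / (6 - 1) = 13.
a_m = 24 + (m - 1)·13.
a_{12} = 24 + 11·13 = 167.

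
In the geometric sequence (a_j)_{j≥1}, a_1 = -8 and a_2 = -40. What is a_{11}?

Common ratio r = 5.
a_j = (-8)·5^(j-1).
a_{11} = (-8)·5^10 = -78125000.

-78125000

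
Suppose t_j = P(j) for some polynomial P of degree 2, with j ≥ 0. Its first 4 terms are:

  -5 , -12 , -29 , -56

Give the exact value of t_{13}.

-876

1st diffs: -7, -17, -27.
2nd diffs: -10, -10 (constant).
Newton forward-difference form: t_j = -5 + (-7)·C(j,1) + (-10)·C(j,2).
At j = 13: j = 13, so t_{13} = -5 - 91 - 780 = -876.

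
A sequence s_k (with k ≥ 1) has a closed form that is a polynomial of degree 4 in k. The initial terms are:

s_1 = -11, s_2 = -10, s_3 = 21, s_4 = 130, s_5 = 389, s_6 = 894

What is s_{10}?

1st diffs: 1, 31, 109, 259, 505.
2nd diffs: 30, 78, 150, 246.
3rd diffs: 48, 72, 96.
4th diffs: 24, 24 (constant).
So s_k = k^4 - 2k^3 + 2k^2 - 6k - 6.
Evaluating at k = 10 gives s_{10} = 8134.

8134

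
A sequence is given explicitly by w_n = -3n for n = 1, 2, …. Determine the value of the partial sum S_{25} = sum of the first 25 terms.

-975

Over n = 1..25: Σn = 325.
Total = (-3)·325 = -975.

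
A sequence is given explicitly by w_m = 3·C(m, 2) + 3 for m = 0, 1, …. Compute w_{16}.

363

C(16, 2) = 120, so w_{16} = 363.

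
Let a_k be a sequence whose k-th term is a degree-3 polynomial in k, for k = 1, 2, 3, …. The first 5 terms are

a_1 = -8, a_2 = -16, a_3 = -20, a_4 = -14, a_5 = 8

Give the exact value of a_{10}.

1st diffs: -8, -4, 6, 22.
2nd diffs: 4, 10, 16.
3rd diffs: 6, 6 (constant).
So a_k = k^3 - 4k^2 - 3k - 2.
Evaluating at k = 10 gives a_{10} = 568.

568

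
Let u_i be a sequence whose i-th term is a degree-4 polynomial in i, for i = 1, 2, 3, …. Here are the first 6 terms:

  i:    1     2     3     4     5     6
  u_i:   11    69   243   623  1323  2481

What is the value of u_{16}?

86771

1st diffs: 58, 174, 380, 700, 1158.
2nd diffs: 116, 206, 320, 458.
3rd diffs: 90, 114, 138.
4th diffs: 24, 24 (constant).
So u_i = i^4 + 5i^3 + 3i^2 - i + 3.
Evaluating at i = 16 gives u_{16} = 86771.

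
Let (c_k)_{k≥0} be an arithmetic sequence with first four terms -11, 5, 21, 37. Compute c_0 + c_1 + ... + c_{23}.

Common difference d = 16.
c_k = -11 + (k - 0)·16.
c_{23} = 357; S = 24·(-11 + 357)/2 = 4152.

4152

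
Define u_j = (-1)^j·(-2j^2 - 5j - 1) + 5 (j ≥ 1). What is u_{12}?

-344

(-1)^12 = 1; -2j^2 - 5j - 1 at j=12 is -349; so u_{12} = -344.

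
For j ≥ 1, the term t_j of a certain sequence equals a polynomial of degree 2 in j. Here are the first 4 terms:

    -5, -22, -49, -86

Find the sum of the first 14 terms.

1st diffs: -17, -27, -37.
2nd diffs: -10, -10 (constant).
Newton forward-difference form: t_j = -5 + (-17)·C(j-1,1) + (-10)·C(j-1,2).
Continuing: …, -133, -190, -257, -334, …, t_{14} = -1006.
Summing j = 1..14 (14 terms) gives -5257.

-5257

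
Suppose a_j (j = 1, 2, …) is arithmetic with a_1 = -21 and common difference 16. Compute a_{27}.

395

a_j = -21 + (j - 1)·16.
a_{27} = -21 + 26·16 = 395.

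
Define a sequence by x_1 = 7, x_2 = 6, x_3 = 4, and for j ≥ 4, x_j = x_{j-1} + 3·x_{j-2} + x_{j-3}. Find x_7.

308

x_4 = 29, x_5 = 47, x_6 = 138, x_7 = 308.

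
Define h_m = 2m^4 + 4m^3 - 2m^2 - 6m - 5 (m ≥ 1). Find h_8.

10059

h_8 = 2·8^4 + 4·8^3 - 2·8^2 - 6·8 - 5 = 10059.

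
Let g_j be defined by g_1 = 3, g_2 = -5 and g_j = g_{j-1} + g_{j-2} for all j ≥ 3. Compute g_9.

Step forward from the initial values:
g_3 = -2;  g_4 = -7;  g_5 = -9;  g_6 = -16;  g_7 = -25;  g_8 = -41;  g_9 = -66.

-66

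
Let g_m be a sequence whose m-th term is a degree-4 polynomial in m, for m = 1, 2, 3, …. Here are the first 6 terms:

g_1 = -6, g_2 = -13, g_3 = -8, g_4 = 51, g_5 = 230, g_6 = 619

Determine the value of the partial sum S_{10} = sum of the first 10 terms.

15933

1st diffs: -7, 5, 59, 179, 389.
2nd diffs: 12, 54, 120, 210.
3rd diffs: 42, 66, 90.
4th diffs: 24, 24 (constant).
Newton forward-difference form: g_m = -6 + (-7)·C(m-1,1) + 12·C(m-1,2) + 42·C(m-1,3) + 24·C(m-1,4).
Continuing: 1332, 2507, 4306, 6915.
Summing m = 1..10 (10 terms) gives 15933.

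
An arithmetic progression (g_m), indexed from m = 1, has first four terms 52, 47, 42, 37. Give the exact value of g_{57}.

-228

Common difference d = -5.
g_m = 52 + (m - 1)·(-5).
g_{57} = 52 + 56·(-5) = -228.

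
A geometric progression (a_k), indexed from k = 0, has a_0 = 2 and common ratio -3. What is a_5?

a_k = 2·(-3)^(k-0).
a_5 = 2·(-3)^5 = -486.

-486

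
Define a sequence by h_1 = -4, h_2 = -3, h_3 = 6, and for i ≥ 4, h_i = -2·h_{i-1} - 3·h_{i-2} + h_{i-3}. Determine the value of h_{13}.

Iterate the recurrence:
h_4 = -7  h_5 = -7  h_6 = 41  h_7 = -68  h_8 = 6  h_9 = 233  h_{10} = -552  h_{11} = 411  h_{12} = 1067  h_{13} = -3919.

-3919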